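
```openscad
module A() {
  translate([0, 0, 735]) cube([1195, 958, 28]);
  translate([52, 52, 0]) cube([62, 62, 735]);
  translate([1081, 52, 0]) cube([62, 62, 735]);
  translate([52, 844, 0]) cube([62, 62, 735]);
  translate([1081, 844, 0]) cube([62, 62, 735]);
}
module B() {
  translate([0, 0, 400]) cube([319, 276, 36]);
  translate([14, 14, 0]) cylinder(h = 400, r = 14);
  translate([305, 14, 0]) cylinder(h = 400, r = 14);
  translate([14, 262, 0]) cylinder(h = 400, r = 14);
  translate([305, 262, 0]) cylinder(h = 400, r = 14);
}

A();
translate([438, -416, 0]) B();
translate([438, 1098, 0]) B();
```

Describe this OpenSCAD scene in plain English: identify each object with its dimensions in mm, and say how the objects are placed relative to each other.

A is a table with a 1195×958 mm rectangular top, 28 mm thick, top surface at z = 763 mm, supported by four 62×62 mm square legs, each inset 52 mm from the nearest pair of top edges, running from the floor.

B is a four-legged stool. The seat is 319×276 mm, 36 mm thick, top at z = 436 mm. It stands on four round legs, each 28 mm in diameter, from z = 0 to the seat underside, each leg's axis is inset half a diameter from the nearest pair of seat edges (so the leg's bounding box is flush with the corner).

Two stools sit around the table at the −y, +y sides.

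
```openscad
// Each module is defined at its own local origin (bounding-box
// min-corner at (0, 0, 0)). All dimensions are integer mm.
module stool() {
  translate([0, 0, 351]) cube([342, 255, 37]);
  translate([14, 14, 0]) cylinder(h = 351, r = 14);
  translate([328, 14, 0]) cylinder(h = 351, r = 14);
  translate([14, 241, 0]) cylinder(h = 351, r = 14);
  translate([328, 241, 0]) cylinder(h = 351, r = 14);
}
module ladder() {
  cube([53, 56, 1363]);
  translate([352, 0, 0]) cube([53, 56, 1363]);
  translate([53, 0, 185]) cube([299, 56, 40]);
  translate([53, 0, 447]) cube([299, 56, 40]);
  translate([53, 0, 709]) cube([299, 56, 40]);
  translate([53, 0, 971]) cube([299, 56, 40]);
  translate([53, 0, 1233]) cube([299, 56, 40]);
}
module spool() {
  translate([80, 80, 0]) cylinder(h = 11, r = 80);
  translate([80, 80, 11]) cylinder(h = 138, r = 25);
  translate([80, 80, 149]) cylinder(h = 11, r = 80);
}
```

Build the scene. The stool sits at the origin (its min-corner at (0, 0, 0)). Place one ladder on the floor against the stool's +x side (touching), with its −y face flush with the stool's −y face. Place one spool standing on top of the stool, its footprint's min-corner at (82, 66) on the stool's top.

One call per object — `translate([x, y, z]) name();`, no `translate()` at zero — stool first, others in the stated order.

stool();
translate([342, 0, 0]) ladder();
translate([82, 66, 388]) spool();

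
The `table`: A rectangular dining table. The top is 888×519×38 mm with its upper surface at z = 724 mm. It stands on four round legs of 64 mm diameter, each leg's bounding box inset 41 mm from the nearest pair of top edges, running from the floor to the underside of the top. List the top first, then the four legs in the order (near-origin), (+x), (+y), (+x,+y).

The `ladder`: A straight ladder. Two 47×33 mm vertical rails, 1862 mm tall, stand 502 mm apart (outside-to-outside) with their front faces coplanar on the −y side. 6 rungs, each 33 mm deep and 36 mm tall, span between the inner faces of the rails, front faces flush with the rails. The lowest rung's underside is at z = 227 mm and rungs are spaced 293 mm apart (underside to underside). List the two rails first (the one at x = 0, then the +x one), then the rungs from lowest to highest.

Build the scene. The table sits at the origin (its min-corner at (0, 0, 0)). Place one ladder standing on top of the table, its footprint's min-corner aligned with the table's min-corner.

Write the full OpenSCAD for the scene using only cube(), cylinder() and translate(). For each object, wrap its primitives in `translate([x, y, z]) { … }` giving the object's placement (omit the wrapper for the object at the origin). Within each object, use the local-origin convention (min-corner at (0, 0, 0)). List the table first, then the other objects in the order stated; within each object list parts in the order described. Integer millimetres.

translate([0, 0, 686]) cube([888, 519, 38]);
translate([73, 73, 0]) cylinder(h = 686, r = 32);
translate([815, 73, 0]) cylinder(h = 686, r = 32);
translate([73, 446, 0]) cylinder(h = 686, r = 32);
translate([815, 446, 0]) cylinder(h = 686, r = 32);
translate([0, 0, 724]) {
  cube([47, 33, 1862]);
  translate([455, 0, 0]) cube([47, 33, 1862]);
  translate([47, 0, 227]) cube([408, 33, 36]);
  translate([47, 0, 520]) cube([408, 33, 36]);
  translate([47, 0, 813]) cube([408, 33, 36]);
  translate([47, 0, 1106]) cube([408, 33, 36]);
  translate([47, 0, 1399]) cube([408, 33, 36]);
  translate([47, 0, 1692]) cube([408, 33, 36]);
}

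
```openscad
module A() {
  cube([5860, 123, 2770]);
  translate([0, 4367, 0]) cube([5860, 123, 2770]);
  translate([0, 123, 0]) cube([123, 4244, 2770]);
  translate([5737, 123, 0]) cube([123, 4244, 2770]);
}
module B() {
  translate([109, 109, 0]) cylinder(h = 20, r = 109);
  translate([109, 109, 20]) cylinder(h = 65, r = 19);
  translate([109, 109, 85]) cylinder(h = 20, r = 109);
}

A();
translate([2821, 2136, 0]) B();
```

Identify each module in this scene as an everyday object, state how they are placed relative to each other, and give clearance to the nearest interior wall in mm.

Clearances: x = 2698, y = 2013; minimum 2013 mm.

A is a house frame. B is a spool. The spool sits inside the house frame, centred. The clearance to the nearest interior wall is 2013 mm.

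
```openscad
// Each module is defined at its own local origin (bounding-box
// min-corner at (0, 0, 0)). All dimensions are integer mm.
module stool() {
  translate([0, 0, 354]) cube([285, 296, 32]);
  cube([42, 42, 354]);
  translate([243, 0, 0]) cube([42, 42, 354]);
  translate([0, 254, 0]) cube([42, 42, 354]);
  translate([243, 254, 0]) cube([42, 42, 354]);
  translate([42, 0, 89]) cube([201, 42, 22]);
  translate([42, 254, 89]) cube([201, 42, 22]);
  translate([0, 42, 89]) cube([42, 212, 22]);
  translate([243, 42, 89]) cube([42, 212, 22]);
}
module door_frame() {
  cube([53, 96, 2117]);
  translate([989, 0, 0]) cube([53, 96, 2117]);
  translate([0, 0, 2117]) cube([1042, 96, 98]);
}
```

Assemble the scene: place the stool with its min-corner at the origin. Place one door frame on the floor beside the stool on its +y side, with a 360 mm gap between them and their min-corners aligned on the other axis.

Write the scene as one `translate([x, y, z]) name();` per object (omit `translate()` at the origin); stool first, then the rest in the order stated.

stool();
translate([0, 656, 0]) door_frame();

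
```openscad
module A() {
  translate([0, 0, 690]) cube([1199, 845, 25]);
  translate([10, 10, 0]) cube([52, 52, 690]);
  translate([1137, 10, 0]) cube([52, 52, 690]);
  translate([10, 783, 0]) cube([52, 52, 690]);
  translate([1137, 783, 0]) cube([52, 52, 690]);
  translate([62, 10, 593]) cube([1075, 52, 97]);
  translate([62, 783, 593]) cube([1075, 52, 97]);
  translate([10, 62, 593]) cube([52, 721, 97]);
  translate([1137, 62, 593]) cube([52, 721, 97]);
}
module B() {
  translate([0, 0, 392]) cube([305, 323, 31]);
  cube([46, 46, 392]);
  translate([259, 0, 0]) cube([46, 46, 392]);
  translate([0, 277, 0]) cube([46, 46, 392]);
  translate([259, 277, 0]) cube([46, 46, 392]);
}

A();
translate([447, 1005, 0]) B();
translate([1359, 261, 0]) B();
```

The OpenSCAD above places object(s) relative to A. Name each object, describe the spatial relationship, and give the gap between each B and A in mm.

Each stool's nearest face is 160 mm from the table's bounding box.

A is a table. B is a stool. Two stools sit around the table at the +y, +x sides. The gap between each stool and the table is 160 mm.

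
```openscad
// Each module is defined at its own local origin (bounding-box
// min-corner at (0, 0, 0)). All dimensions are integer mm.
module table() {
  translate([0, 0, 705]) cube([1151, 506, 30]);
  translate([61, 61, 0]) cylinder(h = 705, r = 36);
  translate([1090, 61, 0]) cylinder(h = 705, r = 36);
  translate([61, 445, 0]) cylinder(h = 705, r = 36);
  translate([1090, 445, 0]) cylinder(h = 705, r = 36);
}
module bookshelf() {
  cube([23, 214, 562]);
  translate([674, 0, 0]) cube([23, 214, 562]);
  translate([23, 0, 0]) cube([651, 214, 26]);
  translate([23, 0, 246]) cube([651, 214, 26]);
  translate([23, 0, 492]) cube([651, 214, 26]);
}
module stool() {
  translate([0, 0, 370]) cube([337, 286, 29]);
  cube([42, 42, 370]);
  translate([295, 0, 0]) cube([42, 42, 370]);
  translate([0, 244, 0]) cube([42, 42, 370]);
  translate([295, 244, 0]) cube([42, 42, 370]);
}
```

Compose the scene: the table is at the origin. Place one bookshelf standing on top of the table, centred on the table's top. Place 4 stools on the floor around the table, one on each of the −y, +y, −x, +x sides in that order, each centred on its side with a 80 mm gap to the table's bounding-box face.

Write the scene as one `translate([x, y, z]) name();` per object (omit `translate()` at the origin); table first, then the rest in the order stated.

table();
translate([227, 146, 735]) bookshelf();
translate([407, -366, 0]) stool();
translate([407, 586, 0]) stool();
translate([-417, 110, 0]) stool();
translate([1231, 110, 0]) stool();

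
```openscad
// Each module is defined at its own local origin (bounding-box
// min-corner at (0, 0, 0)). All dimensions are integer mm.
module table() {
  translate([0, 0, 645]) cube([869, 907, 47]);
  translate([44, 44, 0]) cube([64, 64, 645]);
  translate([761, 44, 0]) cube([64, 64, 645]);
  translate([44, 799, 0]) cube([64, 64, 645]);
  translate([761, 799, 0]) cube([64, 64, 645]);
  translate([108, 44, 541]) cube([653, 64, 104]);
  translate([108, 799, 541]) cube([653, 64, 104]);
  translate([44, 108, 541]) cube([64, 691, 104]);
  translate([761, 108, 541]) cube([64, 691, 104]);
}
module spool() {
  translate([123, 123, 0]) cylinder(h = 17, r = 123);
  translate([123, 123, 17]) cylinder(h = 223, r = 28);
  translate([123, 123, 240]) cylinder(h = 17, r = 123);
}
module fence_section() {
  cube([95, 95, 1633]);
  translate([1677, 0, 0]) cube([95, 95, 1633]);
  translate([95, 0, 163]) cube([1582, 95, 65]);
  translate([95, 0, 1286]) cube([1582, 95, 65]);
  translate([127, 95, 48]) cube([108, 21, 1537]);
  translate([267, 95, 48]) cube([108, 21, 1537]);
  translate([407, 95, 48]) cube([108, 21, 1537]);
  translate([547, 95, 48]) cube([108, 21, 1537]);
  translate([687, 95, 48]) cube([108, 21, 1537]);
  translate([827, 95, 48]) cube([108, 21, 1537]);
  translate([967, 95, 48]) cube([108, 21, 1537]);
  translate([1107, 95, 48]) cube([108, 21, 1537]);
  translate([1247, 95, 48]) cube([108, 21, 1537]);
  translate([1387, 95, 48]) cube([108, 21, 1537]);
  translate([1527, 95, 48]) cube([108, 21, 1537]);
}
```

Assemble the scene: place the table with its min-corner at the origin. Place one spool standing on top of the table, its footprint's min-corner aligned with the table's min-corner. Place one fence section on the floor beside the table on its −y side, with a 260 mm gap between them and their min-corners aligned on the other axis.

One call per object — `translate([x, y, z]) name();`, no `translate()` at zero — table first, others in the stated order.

table();
translate([0, 0, 692]) spool();
translate([0, -376, 0]) fence_section();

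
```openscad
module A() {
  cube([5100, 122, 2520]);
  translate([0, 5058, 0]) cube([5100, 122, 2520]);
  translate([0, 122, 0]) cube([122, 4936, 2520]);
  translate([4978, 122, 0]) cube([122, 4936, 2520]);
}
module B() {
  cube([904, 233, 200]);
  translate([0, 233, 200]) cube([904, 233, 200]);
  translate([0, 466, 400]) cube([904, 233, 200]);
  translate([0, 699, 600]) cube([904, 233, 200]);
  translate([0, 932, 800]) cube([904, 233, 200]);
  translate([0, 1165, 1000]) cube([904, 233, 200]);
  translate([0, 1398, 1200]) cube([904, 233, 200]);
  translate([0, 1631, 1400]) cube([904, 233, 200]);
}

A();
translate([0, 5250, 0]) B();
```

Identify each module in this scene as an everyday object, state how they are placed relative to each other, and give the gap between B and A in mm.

The staircase's nearest face is 70 mm from the house frame's +y face.

A is a house frame. B is a staircase. The staircase is on the floor beside the house frame on its +y side. The gap between the staircase and the house frame is 70 mm.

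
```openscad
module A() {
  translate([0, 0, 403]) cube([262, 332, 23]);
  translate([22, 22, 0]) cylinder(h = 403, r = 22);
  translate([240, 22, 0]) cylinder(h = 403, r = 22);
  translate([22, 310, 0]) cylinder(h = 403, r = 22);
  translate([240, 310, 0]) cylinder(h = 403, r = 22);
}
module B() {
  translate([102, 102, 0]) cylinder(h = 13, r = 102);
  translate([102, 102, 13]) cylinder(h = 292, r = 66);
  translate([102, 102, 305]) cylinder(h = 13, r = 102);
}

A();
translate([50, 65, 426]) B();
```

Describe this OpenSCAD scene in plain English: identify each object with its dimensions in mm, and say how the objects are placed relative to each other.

A is a four-legged stool. The seat is a 262×332×23 mm slab whose top surface is at z = 426 mm; four round legs, each 44 mm in diameter, run from the floor (z = 0) to the underside of the seat, each leg's axis is inset half a diameter from the nearest pair of seat edges (so the leg's bounding box is flush with the corner).

B is a spool: two coaxial disc flanges of radius 102 mm and thickness 13 mm, joined by a core cylinder of radius 66 mm and height 292 mm. The lower flange rests on z = 0 and the three cylinders share a vertical axis.

The spool is on top of the stool.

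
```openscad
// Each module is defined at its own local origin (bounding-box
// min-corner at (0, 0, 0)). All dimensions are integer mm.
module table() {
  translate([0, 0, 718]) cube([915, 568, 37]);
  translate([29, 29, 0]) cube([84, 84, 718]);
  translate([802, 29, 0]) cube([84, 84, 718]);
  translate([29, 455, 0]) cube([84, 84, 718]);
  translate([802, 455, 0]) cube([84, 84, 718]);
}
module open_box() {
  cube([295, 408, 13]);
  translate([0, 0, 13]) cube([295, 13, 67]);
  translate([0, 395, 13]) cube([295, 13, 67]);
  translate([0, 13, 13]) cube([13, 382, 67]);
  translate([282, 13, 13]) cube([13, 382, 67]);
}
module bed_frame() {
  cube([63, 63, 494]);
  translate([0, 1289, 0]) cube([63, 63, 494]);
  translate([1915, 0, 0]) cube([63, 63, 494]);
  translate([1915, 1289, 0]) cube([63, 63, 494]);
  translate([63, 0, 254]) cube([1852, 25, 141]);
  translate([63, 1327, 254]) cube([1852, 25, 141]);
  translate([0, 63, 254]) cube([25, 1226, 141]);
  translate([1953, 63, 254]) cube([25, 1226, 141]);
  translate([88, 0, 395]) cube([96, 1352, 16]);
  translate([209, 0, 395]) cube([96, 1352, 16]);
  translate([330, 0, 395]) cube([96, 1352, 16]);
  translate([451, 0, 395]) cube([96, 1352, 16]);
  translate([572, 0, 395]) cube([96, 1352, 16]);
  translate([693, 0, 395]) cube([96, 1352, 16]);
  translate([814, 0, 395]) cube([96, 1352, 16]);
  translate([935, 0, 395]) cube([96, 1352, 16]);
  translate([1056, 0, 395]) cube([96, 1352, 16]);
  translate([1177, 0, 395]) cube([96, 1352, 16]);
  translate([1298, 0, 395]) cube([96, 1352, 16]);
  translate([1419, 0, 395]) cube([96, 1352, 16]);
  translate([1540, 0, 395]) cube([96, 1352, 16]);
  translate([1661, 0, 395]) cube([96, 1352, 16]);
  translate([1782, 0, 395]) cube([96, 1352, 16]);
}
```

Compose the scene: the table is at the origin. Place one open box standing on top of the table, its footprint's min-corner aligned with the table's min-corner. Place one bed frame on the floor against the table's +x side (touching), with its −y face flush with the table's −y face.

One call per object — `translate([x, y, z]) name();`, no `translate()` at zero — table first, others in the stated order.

table();
translate([0, 0, 755]) open_box();
translate([915, 0, 0]) bed_frame();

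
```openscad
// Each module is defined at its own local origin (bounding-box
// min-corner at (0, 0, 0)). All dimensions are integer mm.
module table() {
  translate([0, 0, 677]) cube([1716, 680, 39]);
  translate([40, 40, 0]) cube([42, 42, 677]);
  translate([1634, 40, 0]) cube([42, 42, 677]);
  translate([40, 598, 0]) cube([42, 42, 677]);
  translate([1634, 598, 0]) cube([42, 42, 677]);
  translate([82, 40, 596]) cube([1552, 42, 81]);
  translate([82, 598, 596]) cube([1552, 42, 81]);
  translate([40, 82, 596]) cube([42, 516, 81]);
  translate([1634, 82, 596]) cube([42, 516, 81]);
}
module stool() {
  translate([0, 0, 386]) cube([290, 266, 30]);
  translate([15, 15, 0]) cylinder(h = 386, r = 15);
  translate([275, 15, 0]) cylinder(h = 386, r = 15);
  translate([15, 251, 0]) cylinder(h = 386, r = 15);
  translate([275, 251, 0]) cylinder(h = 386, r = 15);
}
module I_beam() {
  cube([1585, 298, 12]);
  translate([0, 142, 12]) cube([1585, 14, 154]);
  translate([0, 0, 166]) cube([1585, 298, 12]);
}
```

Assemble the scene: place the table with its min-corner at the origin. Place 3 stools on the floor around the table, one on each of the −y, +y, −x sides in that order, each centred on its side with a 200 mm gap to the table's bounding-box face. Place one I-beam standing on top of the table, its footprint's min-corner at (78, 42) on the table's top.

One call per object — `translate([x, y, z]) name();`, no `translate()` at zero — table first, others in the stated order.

table();
translate([713, -466, 0]) stool();
translate([713, 880, 0]) stool();
translate([-490, 207, 0]) stool();
translate([78, 42, 716]) I_beam();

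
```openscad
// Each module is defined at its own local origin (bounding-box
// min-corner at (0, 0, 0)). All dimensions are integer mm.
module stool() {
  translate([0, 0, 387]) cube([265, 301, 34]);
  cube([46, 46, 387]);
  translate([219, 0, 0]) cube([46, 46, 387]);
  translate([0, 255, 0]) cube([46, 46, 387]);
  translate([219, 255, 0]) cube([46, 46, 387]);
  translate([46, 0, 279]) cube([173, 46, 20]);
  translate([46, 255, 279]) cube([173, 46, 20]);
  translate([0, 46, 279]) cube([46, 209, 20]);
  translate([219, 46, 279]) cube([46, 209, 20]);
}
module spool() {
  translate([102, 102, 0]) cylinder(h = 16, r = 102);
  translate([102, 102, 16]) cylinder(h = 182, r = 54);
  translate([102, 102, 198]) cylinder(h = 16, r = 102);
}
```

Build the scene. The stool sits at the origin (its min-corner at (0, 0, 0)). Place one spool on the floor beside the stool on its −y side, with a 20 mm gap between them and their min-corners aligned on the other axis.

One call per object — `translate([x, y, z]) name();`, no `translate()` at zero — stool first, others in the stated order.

stool();
translate([0, -224, 0]) spool();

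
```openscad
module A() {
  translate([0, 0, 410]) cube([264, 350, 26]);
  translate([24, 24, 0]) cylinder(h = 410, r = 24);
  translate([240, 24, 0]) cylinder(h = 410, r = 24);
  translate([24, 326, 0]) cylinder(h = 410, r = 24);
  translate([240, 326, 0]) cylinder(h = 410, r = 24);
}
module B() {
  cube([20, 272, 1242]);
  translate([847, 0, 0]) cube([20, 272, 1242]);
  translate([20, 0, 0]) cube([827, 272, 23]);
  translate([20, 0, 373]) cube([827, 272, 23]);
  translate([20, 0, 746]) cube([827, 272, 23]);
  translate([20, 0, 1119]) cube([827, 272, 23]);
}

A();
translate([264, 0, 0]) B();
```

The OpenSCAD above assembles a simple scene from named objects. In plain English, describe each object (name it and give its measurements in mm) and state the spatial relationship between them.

A is a four-legged stool. The seat is 264×350 mm, 26 mm thick, top at z = 436 mm. It stands on four round legs, each 48 mm in diameter, from z = 0 to the seat underside, each leg's axis is inset half a diameter from the nearest pair of seat edges (so the leg's bounding box is flush with the corner).

B is an open bookshelf. Two side panels, each 20 mm thick, 272 mm deep and 1242 mm tall, stand 867 mm apart (outside-to-outside). Between them sit 4 shelves, each 23 mm thick and 272 mm deep, spanning the full gap between the sides. The bottom shelf rests on the floor (its underside at z = 0) and the clear gap between one shelf's top and the next shelf's underside is 350 mm.

The bookshelf is against the stool's +x side, with their −y faces flush.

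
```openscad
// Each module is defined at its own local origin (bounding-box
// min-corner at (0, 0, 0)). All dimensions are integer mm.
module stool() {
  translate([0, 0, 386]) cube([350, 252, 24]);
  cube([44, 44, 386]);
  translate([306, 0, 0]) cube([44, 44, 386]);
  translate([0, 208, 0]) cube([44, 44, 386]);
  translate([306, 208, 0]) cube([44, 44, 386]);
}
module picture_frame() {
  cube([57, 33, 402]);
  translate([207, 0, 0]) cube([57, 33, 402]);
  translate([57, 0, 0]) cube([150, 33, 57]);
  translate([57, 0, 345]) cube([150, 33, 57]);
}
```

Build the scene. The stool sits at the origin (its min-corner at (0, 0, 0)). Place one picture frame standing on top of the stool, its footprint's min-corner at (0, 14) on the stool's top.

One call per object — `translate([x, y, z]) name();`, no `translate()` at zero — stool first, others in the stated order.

stool();
translate([0, 14, 410]) picture_frame();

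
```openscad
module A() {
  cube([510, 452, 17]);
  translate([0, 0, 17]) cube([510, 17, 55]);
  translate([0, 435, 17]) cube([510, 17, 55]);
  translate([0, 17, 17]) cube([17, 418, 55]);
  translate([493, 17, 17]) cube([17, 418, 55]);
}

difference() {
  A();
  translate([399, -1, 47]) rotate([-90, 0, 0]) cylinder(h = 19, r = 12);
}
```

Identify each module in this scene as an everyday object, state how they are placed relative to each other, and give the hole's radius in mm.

A is an open box. The open box has a circular hole through its front wall. The hole's radius is 12 mm.

The subtracted cylinder has r = 12 mm.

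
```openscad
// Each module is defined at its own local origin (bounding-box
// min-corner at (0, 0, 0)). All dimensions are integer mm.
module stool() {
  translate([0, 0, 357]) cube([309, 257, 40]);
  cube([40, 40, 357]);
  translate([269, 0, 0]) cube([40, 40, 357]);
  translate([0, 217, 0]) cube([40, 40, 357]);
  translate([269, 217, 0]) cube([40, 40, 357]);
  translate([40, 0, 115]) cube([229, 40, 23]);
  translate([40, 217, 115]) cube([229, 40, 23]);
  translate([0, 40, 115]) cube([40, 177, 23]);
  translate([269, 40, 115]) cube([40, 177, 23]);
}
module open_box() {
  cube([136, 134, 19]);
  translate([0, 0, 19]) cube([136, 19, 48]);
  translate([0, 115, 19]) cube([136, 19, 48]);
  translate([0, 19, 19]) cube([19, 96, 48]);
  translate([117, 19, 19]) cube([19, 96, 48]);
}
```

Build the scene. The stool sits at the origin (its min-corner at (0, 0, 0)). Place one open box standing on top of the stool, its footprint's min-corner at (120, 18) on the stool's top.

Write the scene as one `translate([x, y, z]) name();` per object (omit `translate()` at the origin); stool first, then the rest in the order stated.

stool();
translate([120, 18, 397]) open_box();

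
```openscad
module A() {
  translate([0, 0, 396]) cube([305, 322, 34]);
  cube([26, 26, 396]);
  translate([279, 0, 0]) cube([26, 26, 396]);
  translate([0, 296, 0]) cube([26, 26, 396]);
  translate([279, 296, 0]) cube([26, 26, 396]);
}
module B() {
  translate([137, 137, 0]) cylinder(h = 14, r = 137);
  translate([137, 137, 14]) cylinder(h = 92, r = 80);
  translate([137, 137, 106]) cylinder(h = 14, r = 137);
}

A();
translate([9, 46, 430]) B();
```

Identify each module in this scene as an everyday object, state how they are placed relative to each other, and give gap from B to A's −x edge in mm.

The spool's min-x is at 9; the stool's min-x is 0; gap = 9 mm.

A is a stool. B is a spool. The spool is on top of the stool. The gap from the spool to the stool's −x edge is 9 mm.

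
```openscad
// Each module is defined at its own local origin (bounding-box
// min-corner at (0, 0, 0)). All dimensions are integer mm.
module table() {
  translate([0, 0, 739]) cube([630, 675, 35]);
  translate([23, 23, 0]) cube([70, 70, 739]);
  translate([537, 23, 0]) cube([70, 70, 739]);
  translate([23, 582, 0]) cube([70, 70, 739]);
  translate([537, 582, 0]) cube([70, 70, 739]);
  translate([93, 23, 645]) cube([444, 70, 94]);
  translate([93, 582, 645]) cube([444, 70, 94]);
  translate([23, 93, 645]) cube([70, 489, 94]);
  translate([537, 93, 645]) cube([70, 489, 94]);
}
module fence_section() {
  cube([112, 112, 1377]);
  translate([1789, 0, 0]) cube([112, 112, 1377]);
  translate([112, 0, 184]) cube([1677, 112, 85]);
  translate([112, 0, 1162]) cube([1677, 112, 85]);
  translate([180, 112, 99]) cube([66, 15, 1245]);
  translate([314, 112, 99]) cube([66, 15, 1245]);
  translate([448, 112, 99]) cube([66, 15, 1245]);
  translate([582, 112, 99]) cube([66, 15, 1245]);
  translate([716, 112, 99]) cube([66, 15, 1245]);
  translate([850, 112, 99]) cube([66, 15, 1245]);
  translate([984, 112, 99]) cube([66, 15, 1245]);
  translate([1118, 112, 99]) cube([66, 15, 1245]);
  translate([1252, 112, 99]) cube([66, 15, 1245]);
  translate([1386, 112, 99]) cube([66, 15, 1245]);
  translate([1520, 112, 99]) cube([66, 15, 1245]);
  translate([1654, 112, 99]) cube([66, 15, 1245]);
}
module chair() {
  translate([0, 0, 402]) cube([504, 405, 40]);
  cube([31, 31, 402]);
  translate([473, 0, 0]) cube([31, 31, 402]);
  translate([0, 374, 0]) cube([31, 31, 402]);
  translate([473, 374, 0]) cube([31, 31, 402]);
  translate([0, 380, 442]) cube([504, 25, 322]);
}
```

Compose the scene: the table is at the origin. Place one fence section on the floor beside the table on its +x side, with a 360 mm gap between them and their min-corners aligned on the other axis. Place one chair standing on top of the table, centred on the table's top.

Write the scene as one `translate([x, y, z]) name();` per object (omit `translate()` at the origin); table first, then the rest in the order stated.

table();
translate([990, 0, 0]) fence_section();
translate([63, 135, 774]) chair();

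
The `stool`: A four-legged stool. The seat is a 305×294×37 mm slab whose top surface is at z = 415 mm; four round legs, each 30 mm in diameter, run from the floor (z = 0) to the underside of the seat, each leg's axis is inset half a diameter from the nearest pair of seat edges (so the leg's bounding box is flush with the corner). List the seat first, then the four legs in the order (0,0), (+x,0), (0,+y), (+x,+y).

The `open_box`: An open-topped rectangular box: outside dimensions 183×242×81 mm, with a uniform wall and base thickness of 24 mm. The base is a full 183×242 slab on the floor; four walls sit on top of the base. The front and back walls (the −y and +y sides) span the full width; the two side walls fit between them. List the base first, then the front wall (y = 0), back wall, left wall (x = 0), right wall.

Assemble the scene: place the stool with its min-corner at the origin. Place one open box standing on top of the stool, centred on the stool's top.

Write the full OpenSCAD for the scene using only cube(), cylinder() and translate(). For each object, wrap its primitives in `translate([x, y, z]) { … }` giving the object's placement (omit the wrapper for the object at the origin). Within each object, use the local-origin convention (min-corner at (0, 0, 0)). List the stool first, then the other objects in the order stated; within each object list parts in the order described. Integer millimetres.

translate([0, 0, 378]) cube([305, 294, 37]);
translate([15, 15, 0]) cylinder(h = 378, r = 15);
translate([290, 15, 0]) cylinder(h = 378, r = 15);
translate([15, 279, 0]) cylinder(h = 378, r = 15);
translate([290, 279, 0]) cylinder(h = 378, r = 15);
translate([61, 26, 415]) {
  cube([183, 242, 24]);
  translate([0, 0, 24]) cube([183, 24, 57]);
  translate([0, 218, 24]) cube([183, 24, 57]);
  translate([0, 24, 24]) cube([24, 194, 57]);
  translate([159, 24, 24]) cube([24, 194, 57]);
}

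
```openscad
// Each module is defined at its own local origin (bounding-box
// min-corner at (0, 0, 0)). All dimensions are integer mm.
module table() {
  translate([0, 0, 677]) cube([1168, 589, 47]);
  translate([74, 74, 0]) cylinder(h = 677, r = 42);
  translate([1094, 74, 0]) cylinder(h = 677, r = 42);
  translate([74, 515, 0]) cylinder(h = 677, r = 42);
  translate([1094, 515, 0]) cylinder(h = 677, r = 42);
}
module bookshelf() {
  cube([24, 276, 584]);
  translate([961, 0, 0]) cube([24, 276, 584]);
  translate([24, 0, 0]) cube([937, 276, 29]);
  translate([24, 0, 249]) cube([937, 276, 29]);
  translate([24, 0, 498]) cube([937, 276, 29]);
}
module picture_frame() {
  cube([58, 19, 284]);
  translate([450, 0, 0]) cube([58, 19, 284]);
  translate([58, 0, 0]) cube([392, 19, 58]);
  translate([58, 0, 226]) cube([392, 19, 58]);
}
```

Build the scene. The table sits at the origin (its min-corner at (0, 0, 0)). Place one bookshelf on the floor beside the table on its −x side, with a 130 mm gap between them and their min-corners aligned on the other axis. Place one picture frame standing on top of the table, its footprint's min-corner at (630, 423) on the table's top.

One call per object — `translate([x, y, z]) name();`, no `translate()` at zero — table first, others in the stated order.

table();
translate([-1115, 0, 0]) bookshelf();
translate([630, 423, 724]) picture_frame();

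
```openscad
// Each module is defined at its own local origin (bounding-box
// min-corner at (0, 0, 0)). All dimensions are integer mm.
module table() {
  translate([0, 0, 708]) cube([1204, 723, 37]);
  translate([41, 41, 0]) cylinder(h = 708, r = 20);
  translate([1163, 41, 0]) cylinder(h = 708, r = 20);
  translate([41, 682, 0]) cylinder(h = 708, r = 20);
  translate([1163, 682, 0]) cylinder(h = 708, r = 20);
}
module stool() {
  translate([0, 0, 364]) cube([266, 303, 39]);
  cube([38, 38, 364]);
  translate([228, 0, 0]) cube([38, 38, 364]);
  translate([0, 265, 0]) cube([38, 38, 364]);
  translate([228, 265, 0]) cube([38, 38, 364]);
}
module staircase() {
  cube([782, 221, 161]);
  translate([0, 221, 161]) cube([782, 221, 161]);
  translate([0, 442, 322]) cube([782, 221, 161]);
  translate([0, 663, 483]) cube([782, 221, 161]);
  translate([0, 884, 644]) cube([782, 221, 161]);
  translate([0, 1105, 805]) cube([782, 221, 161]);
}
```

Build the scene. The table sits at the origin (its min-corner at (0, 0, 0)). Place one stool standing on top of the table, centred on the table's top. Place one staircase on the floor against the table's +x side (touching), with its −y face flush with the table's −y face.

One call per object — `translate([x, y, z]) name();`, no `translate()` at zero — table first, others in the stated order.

table();
translate([469, 210, 745]) stool();
translate([1204, 0, 0]) staircase();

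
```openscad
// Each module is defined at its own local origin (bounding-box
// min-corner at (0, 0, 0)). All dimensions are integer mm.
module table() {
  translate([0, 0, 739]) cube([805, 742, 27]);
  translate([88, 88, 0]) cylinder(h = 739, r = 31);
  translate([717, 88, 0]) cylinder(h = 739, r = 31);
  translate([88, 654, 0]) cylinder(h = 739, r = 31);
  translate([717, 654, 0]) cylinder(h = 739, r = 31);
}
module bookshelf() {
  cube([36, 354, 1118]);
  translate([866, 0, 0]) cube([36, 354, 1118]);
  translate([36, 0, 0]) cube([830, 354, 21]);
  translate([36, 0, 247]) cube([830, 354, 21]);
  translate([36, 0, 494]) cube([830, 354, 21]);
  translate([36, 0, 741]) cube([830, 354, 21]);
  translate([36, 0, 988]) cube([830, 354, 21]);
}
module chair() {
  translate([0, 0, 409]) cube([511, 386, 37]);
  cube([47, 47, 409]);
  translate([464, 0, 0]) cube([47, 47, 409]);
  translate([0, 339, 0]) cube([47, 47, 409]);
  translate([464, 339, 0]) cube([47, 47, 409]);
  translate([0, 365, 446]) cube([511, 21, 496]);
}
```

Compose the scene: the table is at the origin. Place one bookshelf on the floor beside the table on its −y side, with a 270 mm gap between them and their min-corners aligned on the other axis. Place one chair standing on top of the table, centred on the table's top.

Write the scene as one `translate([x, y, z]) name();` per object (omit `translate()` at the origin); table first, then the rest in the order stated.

table();
translate([0, -624, 0]) bookshelf();
translate([147, 178, 766]) chair();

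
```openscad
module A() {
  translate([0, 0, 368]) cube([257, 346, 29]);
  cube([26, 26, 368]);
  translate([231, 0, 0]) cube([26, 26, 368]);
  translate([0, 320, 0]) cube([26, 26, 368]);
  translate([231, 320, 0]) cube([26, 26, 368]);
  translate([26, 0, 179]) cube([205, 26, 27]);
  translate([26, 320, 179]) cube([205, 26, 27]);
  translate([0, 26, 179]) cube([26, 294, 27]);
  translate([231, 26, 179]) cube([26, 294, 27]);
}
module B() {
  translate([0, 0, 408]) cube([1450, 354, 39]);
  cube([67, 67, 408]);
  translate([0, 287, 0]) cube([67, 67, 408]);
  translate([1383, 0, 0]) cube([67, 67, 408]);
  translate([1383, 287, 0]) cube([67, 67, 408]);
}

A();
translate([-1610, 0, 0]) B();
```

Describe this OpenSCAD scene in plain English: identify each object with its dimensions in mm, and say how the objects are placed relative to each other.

A is a simple wooden stool: a rectangular seat 257 mm (x) by 346 mm (y), 29 mm thick, top face at z = 397 mm, on four square legs, each 26×26 mm in cross-section. The legs rest on z = 0, each flush with a corner of the seat. Four stretchers, 26 mm wide and 27 mm tall, connect adjacent legs with their undersides at z = 179 mm, each running between the inner faces of the legs it joins and aligned with the legs' outer faces on the other axis.

B is a bench: a 1450×354 mm seat slab, 39 mm thick, top at z = 447 mm, on four 67×67 mm square legs flush with the seat corners and standing on z = 0.

The bench is on the floor beside the stool on its −x side.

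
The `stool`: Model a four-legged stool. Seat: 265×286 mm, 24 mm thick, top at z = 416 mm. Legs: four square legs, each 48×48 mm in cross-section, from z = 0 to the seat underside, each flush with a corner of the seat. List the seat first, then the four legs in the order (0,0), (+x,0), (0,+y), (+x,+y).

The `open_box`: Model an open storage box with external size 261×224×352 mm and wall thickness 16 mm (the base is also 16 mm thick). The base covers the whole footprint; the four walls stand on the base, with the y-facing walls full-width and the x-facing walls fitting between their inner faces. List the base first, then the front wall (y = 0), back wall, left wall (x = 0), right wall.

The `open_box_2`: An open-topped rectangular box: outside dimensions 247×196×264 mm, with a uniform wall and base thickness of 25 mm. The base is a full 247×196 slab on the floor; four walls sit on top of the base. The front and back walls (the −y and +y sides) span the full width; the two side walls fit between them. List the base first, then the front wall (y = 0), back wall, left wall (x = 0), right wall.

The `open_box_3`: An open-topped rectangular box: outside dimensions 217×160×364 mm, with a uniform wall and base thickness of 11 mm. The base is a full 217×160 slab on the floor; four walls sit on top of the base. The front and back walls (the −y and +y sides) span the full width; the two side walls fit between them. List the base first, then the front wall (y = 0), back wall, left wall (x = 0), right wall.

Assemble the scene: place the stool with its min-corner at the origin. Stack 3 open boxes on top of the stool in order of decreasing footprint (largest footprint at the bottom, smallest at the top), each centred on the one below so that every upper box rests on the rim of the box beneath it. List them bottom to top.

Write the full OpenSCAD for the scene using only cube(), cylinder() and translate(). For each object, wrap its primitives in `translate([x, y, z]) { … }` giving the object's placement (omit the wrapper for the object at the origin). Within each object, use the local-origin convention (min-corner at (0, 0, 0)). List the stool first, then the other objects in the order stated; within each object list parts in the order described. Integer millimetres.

translate([0, 0, 392]) cube([265, 286, 24]);
cube([48, 48, 392]);
translate([217, 0, 0]) cube([48, 48, 392]);
translate([0, 238, 0]) cube([48, 48, 392]);
translate([217, 238, 0]) cube([48, 48, 392]);
translate([2, 31, 416]) {
  cube([261, 224, 16]);
  translate([0, 0, 16]) cube([261, 16, 336]);
  translate([0, 208, 16]) cube([261, 16, 336]);
  translate([0, 16, 16]) cube([16, 192, 336]);
  translate([245, 16, 16]) cube([16, 192, 336]);
}
translate([9, 45, 768]) {
  cube([247, 196, 25]);
  translate([0, 0, 25]) cube([247, 25, 239]);
  translate([0, 171, 25]) cube([247, 25, 239]);
  translate([0, 25, 25]) cube([25, 146, 239]);
  translate([222, 25, 25]) cube([25, 146, 239]);
}
translate([24, 63, 1032]) {
  cube([217, 160, 11]);
  translate([0, 0, 11]) cube([217, 11, 353]);
  translate([0, 149, 11]) cube([217, 11, 353]);
  translate([0, 11, 11]) cube([11, 138, 353]);
  translate([206, 11, 11]) cube([11, 138, 353]);
}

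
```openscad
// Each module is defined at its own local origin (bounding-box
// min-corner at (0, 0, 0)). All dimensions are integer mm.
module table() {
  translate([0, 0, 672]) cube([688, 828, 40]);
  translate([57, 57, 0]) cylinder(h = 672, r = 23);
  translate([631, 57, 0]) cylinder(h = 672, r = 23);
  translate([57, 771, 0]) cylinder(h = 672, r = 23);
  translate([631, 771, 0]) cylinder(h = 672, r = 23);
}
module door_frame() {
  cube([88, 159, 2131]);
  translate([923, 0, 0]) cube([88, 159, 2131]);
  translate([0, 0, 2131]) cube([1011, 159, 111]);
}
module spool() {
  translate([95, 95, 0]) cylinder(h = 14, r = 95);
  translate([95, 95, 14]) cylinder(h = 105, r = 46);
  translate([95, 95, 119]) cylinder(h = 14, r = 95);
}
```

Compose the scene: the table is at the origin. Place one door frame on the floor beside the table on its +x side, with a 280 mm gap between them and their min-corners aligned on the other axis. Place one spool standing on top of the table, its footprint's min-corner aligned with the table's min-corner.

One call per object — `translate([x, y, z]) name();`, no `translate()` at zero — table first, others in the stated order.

table();
translate([968, 0, 0]) door_frame();
translate([0, 0, 712]) spool();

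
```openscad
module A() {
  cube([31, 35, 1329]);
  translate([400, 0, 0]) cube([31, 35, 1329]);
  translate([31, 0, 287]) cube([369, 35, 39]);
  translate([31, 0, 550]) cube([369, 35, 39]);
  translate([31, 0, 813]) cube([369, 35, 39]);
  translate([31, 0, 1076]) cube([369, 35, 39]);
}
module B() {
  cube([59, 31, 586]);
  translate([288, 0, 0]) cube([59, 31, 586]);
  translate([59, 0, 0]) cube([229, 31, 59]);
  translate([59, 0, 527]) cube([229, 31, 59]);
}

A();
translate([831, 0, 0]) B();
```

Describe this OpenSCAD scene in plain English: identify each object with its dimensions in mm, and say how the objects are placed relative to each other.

A is a wooden ladder with two side rails of 31×35 mm section and 1329 mm height, set 431 mm apart overall. Between them run 4 rectangular rungs (35 mm deep, 39 mm thick), front faces flush with the rails' −y face. The bottom of the first rung is 287 mm above the floor and each subsequent rung is 263 mm higher than the one below.

B is a picture frame with a 229×468 mm rectangular opening (x by z) and a uniform 59 mm border on every side. Frame depth is 31 mm along y. It is built from two vertical stiles running the full outside height and two horizontal rails spanning the gap between the stiles.

The picture frame is on the floor beside the ladder on its +x side.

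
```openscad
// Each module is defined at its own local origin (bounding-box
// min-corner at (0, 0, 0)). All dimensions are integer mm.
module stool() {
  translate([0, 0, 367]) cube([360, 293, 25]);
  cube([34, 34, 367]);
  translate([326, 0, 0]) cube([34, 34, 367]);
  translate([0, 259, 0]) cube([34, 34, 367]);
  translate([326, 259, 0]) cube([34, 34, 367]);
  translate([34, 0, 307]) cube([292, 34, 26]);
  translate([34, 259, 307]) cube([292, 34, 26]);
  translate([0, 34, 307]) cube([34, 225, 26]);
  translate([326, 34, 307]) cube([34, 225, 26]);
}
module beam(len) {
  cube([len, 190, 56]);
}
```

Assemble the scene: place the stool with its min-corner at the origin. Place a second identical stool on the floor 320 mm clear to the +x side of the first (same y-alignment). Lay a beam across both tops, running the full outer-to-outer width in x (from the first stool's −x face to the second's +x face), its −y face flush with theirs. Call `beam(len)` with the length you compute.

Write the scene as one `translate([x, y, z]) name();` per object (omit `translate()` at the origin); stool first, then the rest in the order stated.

stool();
translate([680, 0, 0]) stool();
translate([0, 0, 392]) beam(1040);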